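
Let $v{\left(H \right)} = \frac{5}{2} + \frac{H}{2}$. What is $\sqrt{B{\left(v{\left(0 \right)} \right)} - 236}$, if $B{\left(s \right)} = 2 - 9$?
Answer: $9 i \sqrt{3} \approx 15.588 i$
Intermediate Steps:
$v{\left(H \right)} = \frac{5}{2} + \frac{H}{2}$ ($v{\left(H \right)} = 5 \cdot \frac{1}{2} + H \frac{1}{2} = \frac{5}{2} + \frac{H}{2}$)
$B{\left(s \right)} = -7$ ($B{\left(s \right)} = 2 - 9 = -7$)
$\sqrt{B{\left(v{\left(0 \right)} \right)} - 236} = \sqrt{-7 - 236} = \sqrt{-243} = 9 i \sqrt{3}$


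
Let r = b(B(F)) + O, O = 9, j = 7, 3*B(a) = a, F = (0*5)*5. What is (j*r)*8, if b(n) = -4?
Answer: 280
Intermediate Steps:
F = 0 (F = 0*5 = 0)
B(a) = a/3
r = 5 (r = -4 + 9 = 5)
(j*r)*8 = (7*5)*8 = 35*8 = 280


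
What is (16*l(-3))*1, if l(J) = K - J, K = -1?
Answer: 32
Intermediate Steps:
l(J) = -1 - J
(16*l(-3))*1 = (16*(-1 - 1*(-3)))*1 = (16*(-1 + 3))*1 = (16*2)*1 = 32*1 = 32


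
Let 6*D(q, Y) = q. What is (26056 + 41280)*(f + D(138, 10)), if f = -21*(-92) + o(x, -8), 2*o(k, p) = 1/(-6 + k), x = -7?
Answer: 1711310772/13 ≈ 1.3164e+8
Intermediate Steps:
o(k, p) = 1/(2*(-6 + k))
D(q, Y) = q/6
f = 50231/26 (f = -21*(-92) + 1/(2*(-6 - 7)) = 1932 + (½)/(-13) = 1932 + (½)*(-1/13) = 1932 - 1/26 = 50231/26 ≈ 1932.0)
(26056 + 41280)*(f + D(138, 10)) = (26056 + 41280)*(50231/26 + (⅙)*138) = 67336*(50231/26 + 23) = 67336*(50829/26) = 1711310772/13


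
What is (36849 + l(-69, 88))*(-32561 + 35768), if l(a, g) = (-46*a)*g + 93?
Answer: 1014226578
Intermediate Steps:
l(a, g) = 93 - 46*a*g (l(a, g) = -46*a*g + 93 = 93 - 46*a*g)
(36849 + l(-69, 88))*(-32561 + 35768) = (36849 + (93 - 46*(-69)*88))*(-32561 + 35768) = (36849 + (93 + 279312))*3207 = (36849 + 279405)*3207 = 316254*3207 = 1014226578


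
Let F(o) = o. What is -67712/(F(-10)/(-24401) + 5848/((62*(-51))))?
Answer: 76829183808/2098021 ≈ 36620.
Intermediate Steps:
-67712/(F(-10)/(-24401) + 5848/((62*(-51)))) = -67712/(-10/(-24401) + 5848/((62*(-51)))) = -67712/(-10*(-1/24401) + 5848/(-3162)) = -67712/(10/24401 + 5848*(-1/3162)) = -67712/(10/24401 - 172/93) = -67712/(-4196042/2269293) = -67712*(-2269293/4196042) = 76829183808/2098021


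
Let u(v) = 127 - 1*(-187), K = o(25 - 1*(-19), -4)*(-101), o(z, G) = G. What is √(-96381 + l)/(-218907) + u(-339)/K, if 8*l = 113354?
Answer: 157/202 - I*√328847/437814 ≈ 0.77723 - 0.0013098*I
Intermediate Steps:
l = 56677/4 (l = (⅛)*113354 = 56677/4 ≈ 14169.)
K = 404 (K = -4*(-101) = 404)
u(v) = 314 (u(v) = 127 + 187 = 314)
√(-96381 + l)/(-218907) + u(-339)/K = √(-96381 + 56677/4)/(-218907) + 314/404 = √(-328847/4)*(-1/218907) + 314*(1/404) = (I*√328847/2)*(-1/218907) + 157/202 = -I*√328847/437814 + 157/202 = 157/202 - I*√328847/437814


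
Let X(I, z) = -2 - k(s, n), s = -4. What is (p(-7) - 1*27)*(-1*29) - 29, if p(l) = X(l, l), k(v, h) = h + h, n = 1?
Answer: 870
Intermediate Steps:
k(v, h) = 2*h
X(I, z) = -4 (X(I, z) = -2 - 2 = -4)
p(l) = -4
(p(-7) - 1*27)*(-1*29) - 29 = (-4 - 1*27)*(-1*29) - 29 = (-4 - 27)*(-29) - 29 = -31*(-29) - 29 = 899 - 29 = 870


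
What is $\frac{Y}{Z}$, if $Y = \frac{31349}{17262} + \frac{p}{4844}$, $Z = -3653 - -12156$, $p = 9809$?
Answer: $\frac{22941251}{50785459956} \approx 0.00045173$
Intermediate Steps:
$Z = 8503$ ($Z = -3653 + 12156 = 8503$)
$Y = \frac{22941251}{5972652}$ ($Y = \frac{31349}{17262} + \frac{9809}{4844} = \frac{22941251}{5972652} \approx 3.841$)
$\frac{Y}{Z} = \frac{22941251}{5972652 \cdot 8503} = \frac{22941251}{5972652} \cdot \frac{1}{8503} = \frac{22941251}{50785459956}$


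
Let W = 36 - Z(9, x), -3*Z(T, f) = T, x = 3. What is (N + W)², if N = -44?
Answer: 25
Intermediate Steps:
Z(T, f) = -T/3
W = 39 (W = 36 - (-1)*9/3 = 36 - 1*(-3) = 36 + 3 = 39)
(N + W)² = (-44 + 39)² = (-5)² = 25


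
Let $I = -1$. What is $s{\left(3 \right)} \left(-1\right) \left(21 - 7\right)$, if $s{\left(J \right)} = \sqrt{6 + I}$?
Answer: $- 14 \sqrt{5} \approx -31.305$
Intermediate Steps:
$s{\left(J \right)} = \sqrt{5}$ ($s{\left(J \right)} = \sqrt{6 - 1} = \sqrt{5}$)
$s{\left(3 \right)} \left(-1\right) \left(21 - 7\right) = \sqrt{5} \left(-1\right) \left(21 - 7\right) = - \sqrt{5} \cdot 14 = - 14 \sqrt{5}$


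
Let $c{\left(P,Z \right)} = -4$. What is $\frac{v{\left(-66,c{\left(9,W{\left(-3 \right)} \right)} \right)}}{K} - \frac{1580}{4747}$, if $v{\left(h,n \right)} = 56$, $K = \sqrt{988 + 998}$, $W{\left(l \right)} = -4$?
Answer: $- \frac{1580}{4747} + \frac{28 \sqrt{1986}}{993} \approx 0.92376$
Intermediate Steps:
$K = \sqrt{1986} \approx 44.565$
$\frac{v{\left(-66,c{\left(9,W{\left(-3 \right)} \right)} \right)}}{K} - \frac{1580}{4747} = \frac{56}{\sqrt{1986}} - \frac{1580}{4747} = 56 \frac{\sqrt{1986}}{1986} - \frac{1580}{4747} = \frac{28 \sqrt{1986}}{993} - \frac{1580}{4747} = - \frac{1580}{4747} + \frac{28 \sqrt{1986}}{993}$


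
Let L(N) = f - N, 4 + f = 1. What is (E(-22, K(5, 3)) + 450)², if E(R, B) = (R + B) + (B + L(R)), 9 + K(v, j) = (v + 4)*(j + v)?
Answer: 328329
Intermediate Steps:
f = -3 (f = -4 + 1 = -3)
L(N) = -3 - N
K(v, j) = -9 + (4 + v)*(j + v) (K(v, j) = -9 + (v + 4)*(j + v) = -9 + (4 + v)*(j + v))
E(R, B) = -3 + 2*B (E(R, B) = (R + B) + (B + (-3 - R)) = (B + R) + (-3 + B - R) = -3 + 2*B)
(E(-22, K(5, 3)) + 450)² = ((-3 + 2*(-9 + 5² + 4*3 + 4*5 + 3*5)) + 450)² = ((-3 + 2*(-9 + 25 + 12 + 20 + 15)) + 450)² = ((-3 + 2*63) + 450)² = ((-3 + 126) + 450)² = (123 + 450)² = 573² = 328329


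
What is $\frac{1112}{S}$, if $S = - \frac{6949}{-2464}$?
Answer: $\frac{2739968}{6949} \approx 394.3$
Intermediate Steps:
$S = \frac{6949}{2464}$ ($S = \left(-6949\right) \left(- \frac{1}{2464}\right) = \frac{6949}{2464} \approx 2.8202$)
$\frac{1112}{S} = \frac{1112}{\frac{6949}{2464}} = 1112 \cdot \frac{2464}{6949} = \frac{2739968}{6949}$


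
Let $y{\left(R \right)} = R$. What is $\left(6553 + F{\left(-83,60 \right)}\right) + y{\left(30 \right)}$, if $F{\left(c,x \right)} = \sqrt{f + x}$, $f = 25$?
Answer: $6583 + \sqrt{85} \approx 6592.2$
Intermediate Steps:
$F{\left(c,x \right)} = \sqrt{25 + x}$
$\left(6553 + F{\left(-83,60 \right)}\right) + y{\left(30 \right)} = \left(6553 + \sqrt{25 + 60}\right) + 30 = \left(6553 + \sqrt{85}\right) + 30 = 6583 + \sqrt{85}$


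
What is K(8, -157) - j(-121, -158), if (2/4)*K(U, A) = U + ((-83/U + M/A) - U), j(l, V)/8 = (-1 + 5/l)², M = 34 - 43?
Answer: -269493743/9194548 ≈ -29.310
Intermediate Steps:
M = -9
j(l, V) = 8*(-1 + 5/l)²
K(U, A) = -166/U - 18/A (K(U, A) = 2*(U + ((-83/U - 9/A) - U)) = 2*(U + (-U - 83/U - 9/A)) = 2*(-83/U - 9/A) = -166/U - 18/A)
K(8, -157) - j(-121, -158) = (-166/8 - 18/(-157)) - 8*(-5 - 121)²/(-121)² = (-166*⅛ - 18*(-1/157)) - 8*(-126)²/14641 = (-83/4 + 18/157) - 8*15876/14641 = -12959/628 - 1*127008/14641 = -12959/628 - 127008/14641 = -269493743/9194548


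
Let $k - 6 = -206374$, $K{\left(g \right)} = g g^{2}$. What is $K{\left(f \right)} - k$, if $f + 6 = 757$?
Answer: $423771119$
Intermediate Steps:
$f = 751$ ($f = -6 + 757 = 751$)
$K{\left(g \right)} = g^{3}$
$k = -206368$ ($k = 6 - 206374 = -206368$)
$K{\left(f \right)} - k = 751^{3} - -206368 = 423564751 + 206368 = 423771119$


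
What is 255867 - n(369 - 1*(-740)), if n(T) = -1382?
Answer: 257249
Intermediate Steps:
255867 - n(369 - 1*(-740)) = 255867 - 1*(-1382) = 255867 + 1382 = 257249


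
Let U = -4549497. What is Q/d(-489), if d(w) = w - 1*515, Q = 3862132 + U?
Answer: 687365/1004 ≈ 684.63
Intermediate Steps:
Q = -687365 (Q = 3862132 - 4549497 = -687365)
d(w) = -515 + w (d(w) = w - 515 = -515 + w)
Q/d(-489) = -687365/(-515 - 489) = -687365/(-1004) = -687365*(-1/1004) = 687365/1004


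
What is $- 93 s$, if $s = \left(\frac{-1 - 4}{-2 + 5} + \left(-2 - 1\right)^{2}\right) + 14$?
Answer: $-1984$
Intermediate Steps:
$s = \frac{64}{3}$ ($s = \left(- \frac{5}{3} + \left(-3\right)^{2}\right) + 14 = \left(\left(-5\right) \frac{1}{3} + 9\right) + 14 = \left(- \frac{5}{3} + 9\right) + 14 = \frac{22}{3} + 14 = \frac{64}{3} \approx 21.333$)
$- 93 s = \left(-93\right) \frac{64}{3} = -1984$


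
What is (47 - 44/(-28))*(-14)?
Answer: -680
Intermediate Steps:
(47 - 44/(-28))*(-14) = (47 - 44*(-1/28))*(-14) = (47 + 11/7)*(-14) = (340/7)*(-14) = -680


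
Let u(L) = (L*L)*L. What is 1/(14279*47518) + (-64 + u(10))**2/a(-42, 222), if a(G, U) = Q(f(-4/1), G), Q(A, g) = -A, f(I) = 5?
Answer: -594439478186107/3392547610 ≈ -1.7522e+5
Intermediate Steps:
u(L) = L**3 (u(L) = L**2*L = L**3)
a(G, U) = -5 (a(G, U) = -1*5 = -5)
1/(14279*47518) + (-64 + u(10))**2/a(-42, 222) = 1/(14279*47518) + (-64 + 10**3)**2/(-5) = (1/14279)*(1/47518) + (-64 + 1000)**2*(-1/5) = 1/678509522 + 936**2*(-1/5) = 1/678509522 + 876096*(-1/5) = 1/678509522 - 876096/5 = -594439478186107/3392547610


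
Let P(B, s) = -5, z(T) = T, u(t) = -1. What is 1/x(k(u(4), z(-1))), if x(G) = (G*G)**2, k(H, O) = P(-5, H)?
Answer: 1/625 ≈ 0.0016000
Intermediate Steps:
k(H, O) = -5
x(G) = G**4 (x(G) = (G**2)**2 = G**4)
1/x(k(u(4), z(-1))) = 1/((-5)**4) = 1/625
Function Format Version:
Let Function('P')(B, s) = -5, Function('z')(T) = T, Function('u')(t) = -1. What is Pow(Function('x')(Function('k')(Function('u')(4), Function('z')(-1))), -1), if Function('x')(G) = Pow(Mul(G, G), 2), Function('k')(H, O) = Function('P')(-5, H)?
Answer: Rational(1, 625) ≈ 0.0016000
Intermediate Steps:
Function('k')(H, O) = -5
Function('x')(G) = Pow(G, 4) (Function('x')(G) = Pow(Pow(G, 2), 2) = Pow(G, 4))
Pow(Function('x')(Function('k')(Function('u')(4), Function('z')(-1))), -1) = Pow(Pow(-5, 4), -1) = Pow(625, -1) = Rational(1, 625)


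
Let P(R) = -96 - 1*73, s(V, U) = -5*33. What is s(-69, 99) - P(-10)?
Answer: 4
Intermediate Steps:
s(V, U) = -165
P(R) = -169 (P(R) = -96 - 73 = -169)
s(-69, 99) - P(-10) = -165 - 1*(-169) = -165 + 169 = 4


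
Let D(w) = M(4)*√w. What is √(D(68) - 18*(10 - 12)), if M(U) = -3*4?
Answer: 2*√(9 - 6*√17) ≈ 7.9344*I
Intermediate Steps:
M(U) = -12
D(w) = -12*√w
√(D(68) - 18*(10 - 12)) = √(-24*√17 - 18*(10 - 12)) = √(-24*√17 - 18*(-2)) = √(-24*√17 + 36) = √(36 - 24*√17)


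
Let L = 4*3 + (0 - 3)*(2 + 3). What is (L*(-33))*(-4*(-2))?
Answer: 792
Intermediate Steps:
L = -3 (L = 12 - 3*5 = 12 - 15 = -3)
(L*(-33))*(-4*(-2)) = (-3*(-33))*(-4*(-2)) = 99*8 = 792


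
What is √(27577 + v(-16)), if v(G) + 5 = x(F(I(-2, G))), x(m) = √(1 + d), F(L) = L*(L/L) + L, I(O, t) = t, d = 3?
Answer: √27574 ≈ 166.05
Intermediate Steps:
F(L) = 2*L (F(L) = L*1 + L = L + L = 2*L)
x(m) = 2 (x(m) = √(1 + 3) = √4 = 2)
v(G) = -3 (v(G) = -5 + 2 = -3)
√(27577 + v(-16)) = √(27577 - 3) = √27574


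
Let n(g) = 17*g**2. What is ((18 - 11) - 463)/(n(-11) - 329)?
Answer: -19/72 ≈ -0.26389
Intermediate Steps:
((18 - 11) - 463)/(n(-11) - 329) = ((18 - 11) - 463)/(17*(-11)**2 - 329) = (7 - 463)/(17*121 - 329) = -456/(2057 - 329) = -456/1728 = -456*1/1728 = -19/72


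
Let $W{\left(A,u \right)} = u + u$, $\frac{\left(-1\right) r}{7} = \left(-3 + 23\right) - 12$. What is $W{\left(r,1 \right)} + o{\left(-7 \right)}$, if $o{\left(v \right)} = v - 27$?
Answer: $-32$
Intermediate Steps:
$o{\left(v \right)} = -27 + v$ ($o{\left(v \right)} = v - 27 = -27 + v$)
$r = -56$ ($r = - 7 \left(\left(-3 + 23\right) - 12\right) = - 7 \left(20 - 12\right) = \left(-7\right) 8 = -56$)
$W{\left(A,u \right)} = 2 u$
$W{\left(r,1 \right)} + o{\left(-7 \right)} = 2 \cdot 1 - 34 = 2 - 34 = -32$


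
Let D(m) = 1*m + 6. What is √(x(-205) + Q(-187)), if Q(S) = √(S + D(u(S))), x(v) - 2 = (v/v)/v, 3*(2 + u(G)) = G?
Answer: √(754605 + 504300*I*√138)/615 ≈ 2.982 + 2.6263*I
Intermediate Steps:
u(G) = -2 + G/3
x(v) = 2 + 1/v (x(v) = 2 + (v/v)/v = 2 + 1/v)
D(m) = 6 + m (D(m) = m + 6 = 6 + m)
Q(S) = √(4 + 4*S/3) (Q(S) = √(S + (6 + (-2 + S/3))) = √(S + (4 + S/3)) = √(4 + 4*S/3))
√(x(-205) + Q(-187)) = √((2 + 1/(-205)) + 2*√(9 + 3*(-187))/3) = √((2 - 1/205) + 2*√(9 - 561)/3) = √(409/205 + 2*√(-552)/3) = √(409/205 + 2*(2*I*√138)/3) = √(409/205 + 4*I*√138/3)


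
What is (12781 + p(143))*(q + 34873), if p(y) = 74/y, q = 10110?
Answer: 82217993131/143 ≈ 5.7495e+8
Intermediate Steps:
(12781 + p(143))*(q + 34873) = (12781 + 74/143)*(10110 + 34873) = (12781 + 74*(1/143))*44983 = (12781 + 74/143)*44983 = (1827757/143)*44983 = 82217993131/143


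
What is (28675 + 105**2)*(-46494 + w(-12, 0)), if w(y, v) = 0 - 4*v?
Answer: -1845811800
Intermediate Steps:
w(y, v) = -4*v
(28675 + 105**2)*(-46494 + w(-12, 0)) = (28675 + 105**2)*(-46494 - 4*0) = (28675 + 11025)*(-46494 + 0) = 39700*(-46494) = -1845811800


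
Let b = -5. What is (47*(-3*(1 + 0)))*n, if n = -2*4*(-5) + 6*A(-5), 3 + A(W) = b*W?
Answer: -24252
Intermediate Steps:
A(W) = -3 - 5*W
n = 172 (n = -2*4*(-5) + 6*(-3 - 5*(-5)) = -8*(-5) + 6*(-3 + 25) = 40 + 6*22 = 40 + 132 = 172)
(47*(-3*(1 + 0)))*n = (47*(-3*(1 + 0)))*172 = (47*(-3*1))*172 = (47*(-3))*172 = -141*172 = -24252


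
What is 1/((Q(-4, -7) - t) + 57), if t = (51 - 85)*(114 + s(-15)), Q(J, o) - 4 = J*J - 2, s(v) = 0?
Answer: 1/3951 ≈ 0.00025310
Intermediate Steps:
Q(J, o) = 2 + J² (Q(J, o) = 4 + (J*J - 2) = 4 + (J² - 2) = 4 + (-2 + J²) = 2 + J²)
t = -3876 (t = (51 - 85)*(114 + 0) = -34*114 = -3876)
1/((Q(-4, -7) - t) + 57) = 1/(((2 + (-4)²) - 1*(-3876)) + 57) = 1/(((2 + 16) + 3876) + 57) = 1/((18 + 3876) + 57) = 1/(3894 + 57) = 1/3951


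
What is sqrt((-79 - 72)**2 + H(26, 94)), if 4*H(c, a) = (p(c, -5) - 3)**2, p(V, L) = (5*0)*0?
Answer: sqrt(91213)/2 ≈ 151.01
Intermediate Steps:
p(V, L) = 0 (p(V, L) = 0*0 = 0)
H(c, a) = 9/4 (H(c, a) = (0 - 3)**2/4 = (1/4)*(-3)**2 = (1/4)*9 = 9/4)
sqrt((-79 - 72)**2 + H(26, 94)) = sqrt((-79 - 72)**2 + 9/4) = sqrt((-151)**2 + 9/4) = sqrt(22801 + 9/4) = sqrt(91213/4) = sqrt(91213)/2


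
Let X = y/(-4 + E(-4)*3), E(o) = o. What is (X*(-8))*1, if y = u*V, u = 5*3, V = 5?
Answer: 75/2 ≈ 37.500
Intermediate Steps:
u = 15
y = 75 (y = 15*5 = 75)
X = -75/16 (X = 75/(-4 - 4*3) = 75/(-4 - 12) = 75/(-16) = 75*(-1/16) = -75/16 ≈ -4.6875)
(X*(-8))*1 = -75/16*(-8)*1 = (75/2)*1 = 75/2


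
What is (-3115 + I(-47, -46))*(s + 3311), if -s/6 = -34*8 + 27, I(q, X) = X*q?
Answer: -4556293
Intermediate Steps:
s = 1470 (s = -6*(-34*8 + 27) = -6*(-272 + 27) = -6*(-245) = 1470)
(-3115 + I(-47, -46))*(s + 3311) = (-3115 - 46*(-47))*(1470 + 3311) = (-3115 + 2162)*4781 = -953*4781 = -4556293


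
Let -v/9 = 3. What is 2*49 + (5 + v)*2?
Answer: 54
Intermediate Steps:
v = -27 (v = -9*3 = -27)
2*49 + (5 + v)*2 = 2*49 + (5 - 27)*2 = 98 - 22*2 = 98 - 44 = 54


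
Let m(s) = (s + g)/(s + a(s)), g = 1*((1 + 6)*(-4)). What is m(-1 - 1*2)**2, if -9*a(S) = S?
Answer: 8649/64 ≈ 135.14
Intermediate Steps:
g = -28 (g = 1*(7*(-4)) = 1*(-28) = -28)
a(S) = -S/9
m(s) = 9*(-28 + s)/(8*s) (m(s) = (s - 28)/(s - s/9) = (-28 + s)/((8*s/9)) = (-28 + s)*(9/(8*s)) = 9*(-28 + s)/(8*s))
m(-1 - 1*2)**2 = (9*(-28 + (-1 - 1*2))/(8*(-1 - 1*2)))**2 = (9*(-28 + (-1 - 2))/(8*(-1 - 2)))**2 = ((9/8)*(-28 - 3)/(-3))**2 = ((9/8)*(-1/3)*(-31))**2 = (93/8)**2 = 8649/64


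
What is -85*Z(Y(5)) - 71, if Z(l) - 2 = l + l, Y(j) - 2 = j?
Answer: -1431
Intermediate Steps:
Y(j) = 2 + j
Z(l) = 2 + 2*l (Z(l) = 2 + (l + l) = 2 + 2*l)
-85*Z(Y(5)) - 71 = -85*(2 + 2*(2 + 5)) - 71 = -85*(2 + 2*7) - 71 = -85*(2 + 14) - 71 = -85*16 - 71 = -1360 - 71 = -1431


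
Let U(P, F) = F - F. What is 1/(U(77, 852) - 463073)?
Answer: -1/463073 ≈ -2.1595e-6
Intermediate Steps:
U(P, F) = 0
1/(U(77, 852) - 463073) = 1/(0 - 463073) = 1/(-463073) = -1/463073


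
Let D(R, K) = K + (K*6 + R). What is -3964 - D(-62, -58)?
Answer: -3496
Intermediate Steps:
D(R, K) = R + 7*K (D(R, K) = K + (6*K + R) = K + (R + 6*K) = R + 7*K)
-3964 - D(-62, -58) = -3964 - (-62 + 7*(-58)) = -3964 - (-62 - 406) = -3964 - 1*(-468) = -3964 + 468 = -3496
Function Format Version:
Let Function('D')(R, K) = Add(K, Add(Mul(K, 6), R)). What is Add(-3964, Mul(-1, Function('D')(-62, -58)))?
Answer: -3496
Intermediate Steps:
Function('D')(R, K) = Add(R, Mul(7, K)) (Function('D')(R, K) = Add(K, Add(Mul(6, K), R)) = Add(K, Add(R, Mul(6, K))) = Add(R, Mul(7, K)))
Add(-3964, Mul(-1, Function('D')(-62, -58))) = Add(-3964, Mul(-1, Add(-62, Mul(7, -58)))) = Add(-3964, Mul(-1, Add(-62, -406))) = Add(-3964, Mul(-1, -468)) = Add(-3964, 468) = -3496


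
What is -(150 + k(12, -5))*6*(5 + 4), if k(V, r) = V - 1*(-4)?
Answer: -8964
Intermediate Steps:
k(V, r) = 4 + V (k(V, r) = V + 4 = 4 + V)
-(150 + k(12, -5))*6*(5 + 4) = -(150 + (4 + 12))*6*(5 + 4) = -(150 + 16)*6*9 = -166*54 = -1*8964 = -8964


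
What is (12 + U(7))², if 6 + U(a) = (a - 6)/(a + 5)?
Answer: 5329/144 ≈ 37.007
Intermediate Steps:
U(a) = -6 + (-6 + a)/(5 + a) (U(a) = -6 + (a - 6)/(a + 5) = -6 + (-6 + a)/(5 + a))
(12 + U(7))² = (12 + (-36 - 5*7)/(5 + 7))² = (12 + (-36 - 35)/12)² = (12 + (1/12)*(-71))² = (12 - 71/12)² = (73/12)² = 5329/144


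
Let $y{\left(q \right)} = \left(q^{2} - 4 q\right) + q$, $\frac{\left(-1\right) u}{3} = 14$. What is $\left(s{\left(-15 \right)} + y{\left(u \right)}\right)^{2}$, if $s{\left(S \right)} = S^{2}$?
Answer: $4473225$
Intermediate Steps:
$u = -42$ ($u = \left(-3\right) 14 = -42$)
$y{\left(q \right)} = q^{2} - 3 q$
$\left(s{\left(-15 \right)} + y{\left(u \right)}\right)^{2} = \left(\left(-15\right)^{2} - 42 \left(-3 - 42\right)\right)^{2} = \left(225 - -1890\right)^{2} = \left(225 + 1890\right)^{2} = 2115^{2} = 4473225$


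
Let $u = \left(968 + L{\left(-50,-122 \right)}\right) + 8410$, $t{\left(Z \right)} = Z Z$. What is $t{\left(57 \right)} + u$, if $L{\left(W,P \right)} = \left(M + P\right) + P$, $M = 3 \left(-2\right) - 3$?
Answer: $12374$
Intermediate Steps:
$M = -9$ ($M = -6 - 3 = -9$)
$L{\left(W,P \right)} = -9 + 2 P$ ($L{\left(W,P \right)} = \left(-9 + P\right) + P = -9 + 2 P$)
$t{\left(Z \right)} = Z^{2}$
$u = 9125$ ($u = \left(968 + \left(-9 + 2 \left(-122\right)\right)\right) + 8410 = \left(968 - 253\right) + 8410 = 715 + 8410 = 9125$)
$t{\left(57 \right)} + u = 57^{2} + 9125 = 3249 + 9125 = 12374$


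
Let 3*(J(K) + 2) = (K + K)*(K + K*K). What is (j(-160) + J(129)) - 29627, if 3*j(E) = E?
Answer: 4237613/3 ≈ 1.4125e+6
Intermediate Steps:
J(K) = -2 + 2*K*(K + K²)/3 (J(K) = -2 + ((K + K)*(K + K*K))/3 = -2 + ((2*K)*(K + K²))/3 = -2 + (2*K*(K + K²))/3 = -2 + 2*K*(K + K²)/3)
j(E) = E/3
(j(-160) + J(129)) - 29627 = ((⅓)*(-160) + (-2 + (⅔)*129² + (⅔)*129³)) - 29627 = (-160/3 + (-2 + (⅔)*16641 + (⅔)*2146689)) - 29627 = (-160/3 + (-2 + 11094 + 1431126)) - 29627 = (-160/3 + 1442218) - 29627 = 4326494/3 - 29627 = 4237613/3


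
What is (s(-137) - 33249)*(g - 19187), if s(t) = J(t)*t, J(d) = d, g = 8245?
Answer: 158440160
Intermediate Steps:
s(t) = t² (s(t) = t*t = t²)
(s(-137) - 33249)*(g - 19187) = ((-137)² - 33249)*(8245 - 19187) = (18769 - 33249)*(-10942) = -14480*(-10942) = 158440160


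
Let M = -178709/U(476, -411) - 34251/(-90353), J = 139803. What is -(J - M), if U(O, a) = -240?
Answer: -3015433795643/21684720 ≈ -1.3906e+5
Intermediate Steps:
M = 16155114517/21684720 (M = -178709/(-240) - 34251/(-90353) = -178709*(-1/240) - 34251*(-1/90353) = 178709/240 + 34251/90353 = 16155114517/21684720 ≈ 745.00)
-(J - M) = -(139803 - 1*16155114517/21684720) = -(139803 - 16155114517/21684720) = -1*3015433795643/21684720 = -3015433795643/21684720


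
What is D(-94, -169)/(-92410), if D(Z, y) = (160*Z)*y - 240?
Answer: -254152/9241 ≈ -27.503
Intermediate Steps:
D(Z, y) = -240 + 160*Z*y (D(Z, y) = 160*Z*y - 240 = -240 + 160*Z*y)
D(-94, -169)/(-92410) = (-240 + 160*(-94)*(-169))/(-92410) = (-240 + 2541760)*(-1/92410) = 2541520*(-1/92410) = -254152/9241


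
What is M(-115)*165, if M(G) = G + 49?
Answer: -10890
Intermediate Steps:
M(G) = 49 + G
M(-115)*165 = (49 - 115)*165 = -66*165 = -10890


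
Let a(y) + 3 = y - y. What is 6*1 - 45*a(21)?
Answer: 141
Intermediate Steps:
a(y) = -3 (a(y) = -3 + (y - y) = -3 + 0 = -3)
6*1 - 45*a(21) = 6*1 - 45*(-3) = 6 + 135 = 141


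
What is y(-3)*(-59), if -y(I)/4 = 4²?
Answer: 3776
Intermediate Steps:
y(I) = -64 (y(I) = -4*4² = -4*16 = -64)
y(-3)*(-59) = -64*(-59) = 3776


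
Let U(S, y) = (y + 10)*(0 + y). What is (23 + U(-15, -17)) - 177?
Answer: -35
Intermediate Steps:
U(S, y) = y*(10 + y) (U(S, y) = (10 + y)*y = y*(10 + y))
(23 + U(-15, -17)) - 177 = (23 - 17*(10 - 17)) - 177 = (23 - 17*(-7)) - 177 = (23 + 119) - 177 = 142 - 177 = -35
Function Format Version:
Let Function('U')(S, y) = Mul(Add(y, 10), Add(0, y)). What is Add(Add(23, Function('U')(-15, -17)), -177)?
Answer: -35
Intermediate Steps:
Function('U')(S, y) = Mul(y, Add(10, y)) (Function('U')(S, y) = Mul(Add(10, y), y) = Mul(y, Add(10, y)))
Add(Add(23, Function('U')(-15, -17)), -177) = Add(Add(23, Mul(-17, Add(10, -17))), -177) = Add(Add(23, Mul(-17, -7)), -177) = Add(Add(23, 119), -177) = Add(142, -177) = -35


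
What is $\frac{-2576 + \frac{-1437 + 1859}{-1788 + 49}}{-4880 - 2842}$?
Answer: $\frac{57437}{172161} \approx 0.33362$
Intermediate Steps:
$\frac{-2576 + \frac{-1437 + 1859}{-1788 + 49}}{-4880 - 2842} = \frac{-2576 + \frac{422}{-1739}}{-7722} = \left(-2576 + 422 \left(- \frac{1}{1739}\right)\right) \left(- \frac{1}{7722}\right) = \left(-2576 - \frac{422}{1739}\right) \left(- \frac{1}{7722}\right) = \left(- \frac{4480086}{1739}\right) \left(- \frac{1}{7722}\right) = \frac{57437}{172161}$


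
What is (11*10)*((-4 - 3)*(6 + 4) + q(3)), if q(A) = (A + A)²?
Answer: -3740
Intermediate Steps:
q(A) = 4*A² (q(A) = (2*A)² = 4*A²)
(11*10)*((-4 - 3)*(6 + 4) + q(3)) = (11*10)*((-4 - 3)*(6 + 4) + 4*3²) = 110*(-7*10 + 4*9) = 110*(-70 + 36) = 110*(-34) = -3740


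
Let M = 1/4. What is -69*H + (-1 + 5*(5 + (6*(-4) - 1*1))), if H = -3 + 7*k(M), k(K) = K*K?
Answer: 1213/16 ≈ 75.813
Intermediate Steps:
M = ¼ ≈ 0.25000
k(K) = K²
H = -41/16 (H = -3 + 7*(¼)² = -3 + 7*(1/16) = -3 + 7/16 = -41/16 ≈ -2.5625)
-69*H + (-1 + 5*(5 + (6*(-4) - 1*1))) = -69*(-41/16) + (-1 + 5*(5 + (6*(-4) - 1*1))) = 2829/16 + (-1 + 5*(5 + (-24 - 1))) = 2829/16 + (-1 + 5*(5 - 25)) = 2829/16 + (-1 + 5*(-20)) = 2829/16 + (-1 - 100) = 2829/16 - 101 = 1213/16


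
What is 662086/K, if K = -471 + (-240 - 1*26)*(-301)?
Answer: 662086/79595 ≈ 8.3182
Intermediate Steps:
K = 79595 (K = -471 + (-240 - 26)*(-301) = -471 - 266*(-301) = -471 + 80066 = 79595)
662086/K = 662086/79595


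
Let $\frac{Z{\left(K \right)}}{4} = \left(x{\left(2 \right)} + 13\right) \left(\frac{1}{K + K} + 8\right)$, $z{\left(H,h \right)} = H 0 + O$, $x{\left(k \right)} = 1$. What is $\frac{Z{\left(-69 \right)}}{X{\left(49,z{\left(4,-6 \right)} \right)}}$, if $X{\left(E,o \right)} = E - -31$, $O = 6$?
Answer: $\frac{7721}{1380} \approx 5.5949$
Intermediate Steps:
$z{\left(H,h \right)} = 6$ ($z{\left(H,h \right)} = H 0 + 6 = 0 + 6 = 6$)
$X{\left(E,o \right)} = 31 + E$ ($X{\left(E,o \right)} = E + 31 = 31 + E$)
$Z{\left(K \right)} = 448 + \frac{28}{K}$ ($Z{\left(K \right)} = 4 \left(1 + 13\right) \left(\frac{1}{K + K} + 8\right) = 4 \cdot 14 \left(\frac{1}{2 K} + 8\right) = 4 \cdot 14 \left(8 + \frac{1}{2 K}\right) = 4 \left(112 + \frac{7}{K}\right) = 448 + \frac{28}{K}$)
$\frac{Z{\left(-69 \right)}}{X{\left(49,z{\left(4,-6 \right)} \right)}} = \frac{448 + \frac{28}{-69}}{31 + 49} = \frac{448 + 28 \left(- \frac{1}{69}\right)}{80} = \left(448 - \frac{28}{69}\right) \frac{1}{80} = \frac{30884}{69} \cdot \frac{1}{80} = \frac{7721}{1380}$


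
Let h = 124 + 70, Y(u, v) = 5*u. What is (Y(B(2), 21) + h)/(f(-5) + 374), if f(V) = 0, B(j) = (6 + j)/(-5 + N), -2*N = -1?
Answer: 49/99 ≈ 0.49495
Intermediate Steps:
N = ½ (N = -½*(-1) = ½ ≈ 0.50000)
B(j) = -4/3 - 2*j/9 (B(j) = (6 + j)/(-5 + ½) = (6 + j)/(-9/2) = (6 + j)*(-2/9) = -4/3 - 2*j/9)
h = 194
(Y(B(2), 21) + h)/(f(-5) + 374) = (5*(-4/3 - 2/9*2) + 194)/(0 + 374) = (5*(-4/3 - 4/9) + 194)/374 = (5*(-16/9) + 194)*(1/374) = (-80/9 + 194)*(1/374) = (1666/9)*(1/374) = 49/99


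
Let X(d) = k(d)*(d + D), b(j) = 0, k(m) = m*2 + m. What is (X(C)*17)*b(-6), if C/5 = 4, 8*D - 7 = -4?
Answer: 0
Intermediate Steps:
D = 3/8 (D = 7/8 + (⅛)*(-4) = 7/8 - ½ = 3/8 ≈ 0.37500)
k(m) = 3*m (k(m) = 2*m + m = 3*m)
C = 20 (C = 5*4 = 20)
X(d) = 3*d*(3/8 + d) (X(d) = (3*d)*(d + 3/8) = (3*d)*(3/8 + d) = 3*d*(3/8 + d))
(X(C)*17)*b(-6) = (((3/8)*20*(3 + 8*20))*17)*0 = (((3/8)*20*(3 + 160))*17)*0 = (((3/8)*20*163)*17)*0 = ((2445/2)*17)*0 = (41565/2)*0 = 0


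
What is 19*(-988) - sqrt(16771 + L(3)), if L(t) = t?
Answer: -18772 - sqrt(16774) ≈ -18902.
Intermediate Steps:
19*(-988) - sqrt(16771 + L(3)) = 19*(-988) - sqrt(16771 + 3) = -18772 - sqrt(16774)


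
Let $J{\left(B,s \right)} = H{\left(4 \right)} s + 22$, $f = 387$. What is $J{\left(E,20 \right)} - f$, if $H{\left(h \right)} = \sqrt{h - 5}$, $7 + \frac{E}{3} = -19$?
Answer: $-365 + 20 i \approx -365.0 + 20.0 i$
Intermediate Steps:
$E = -78$ ($E = -21 + 3 \left(-19\right) = -21 - 57 = -78$)
$H{\left(h \right)} = \sqrt{-5 + h}$
$J{\left(B,s \right)} = 22 + i s$ ($J{\left(B,s \right)} = \sqrt{-5 + 4} s + 22 = \sqrt{-1} s + 22 = i s + 22 = 22 + i s$)
$J{\left(E,20 \right)} - f = \left(22 + i 20\right) - 387 = \left(22 + 20 i\right) - 387 = -365 + 20 i$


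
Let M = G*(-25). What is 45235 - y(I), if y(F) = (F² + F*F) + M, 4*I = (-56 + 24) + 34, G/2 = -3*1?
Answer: 90169/2 ≈ 45085.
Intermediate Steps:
G = -6 (G = 2*(-3*1) = 2*(-3) = -6)
I = ½ (I = ((-56 + 24) + 34)/4 = (-32 + 34)/4 = (¼)*2 = ½ ≈ 0.50000)
M = 150 (M = -6*(-25) = 150)
y(F) = 150 + 2*F² (y(F) = (F² + F*F) + 150 = (F² + F²) + 150 = 2*F² + 150 = 150 + 2*F²)
45235 - y(I) = 45235 - (150 + 2*(½)²) = 45235 - (150 + 2*(¼)) = 45235 - (150 + ½) = 45235 - 1*301/2 = 45235 - 301/2 = 90169/2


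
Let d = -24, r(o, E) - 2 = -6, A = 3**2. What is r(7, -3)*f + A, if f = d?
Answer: 105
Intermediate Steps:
A = 9
r(o, E) = -4 (r(o, E) = 2 - 6 = -4)
f = -24
r(7, -3)*f + A = -4*(-24) + 9 = 96 + 9 = 105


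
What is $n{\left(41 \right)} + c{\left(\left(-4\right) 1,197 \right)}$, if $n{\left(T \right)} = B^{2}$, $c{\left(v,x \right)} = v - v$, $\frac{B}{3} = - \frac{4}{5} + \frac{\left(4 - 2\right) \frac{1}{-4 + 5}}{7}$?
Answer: $\frac{2916}{1225} \approx 2.3804$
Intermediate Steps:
$B = - \frac{54}{35}$ ($B = 3 \left(- \frac{4}{5} + \frac{\left(4 - 2\right) \frac{1}{-4 + 5}}{7}\right) = 3 \left(\left(-4\right) \frac{1}{5} + \frac{2}{1} \cdot \frac{1}{7}\right) = 3 \left(- \frac{4}{5} + 2 \cdot 1 \cdot \frac{1}{7}\right) = 3 \left(- \frac{4}{5} + 2 \cdot \frac{1}{7}\right) = 3 \left(- \frac{4}{5} + \frac{2}{7}\right) = 3 \left(- \frac{18}{35}\right) = - \frac{54}{35} \approx -1.5429$)
$c{\left(v,x \right)} = 0$
$n{\left(T \right)} = \frac{2916}{1225}$ ($n{\left(T \right)} = \left(- \frac{54}{35}\right)^{2} = \frac{2916}{1225}$)
$n{\left(41 \right)} + c{\left(\left(-4\right) 1,197 \right)} = \frac{2916}{1225} + 0 = \frac{2916}{1225}$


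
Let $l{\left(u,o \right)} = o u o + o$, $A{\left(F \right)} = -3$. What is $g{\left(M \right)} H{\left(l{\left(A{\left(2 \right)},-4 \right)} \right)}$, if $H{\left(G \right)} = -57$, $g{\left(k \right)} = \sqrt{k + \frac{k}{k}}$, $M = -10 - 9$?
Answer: $- 171 i \sqrt{2} \approx - 241.83 i$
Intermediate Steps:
$l{\left(u,o \right)} = o + u o^{2}$ ($l{\left(u,o \right)} = u o^{2} + o = o + u o^{2}$)
$M = -19$
$g{\left(k \right)} = \sqrt{1 + k}$ ($g{\left(k \right)} = \sqrt{k + 1} = \sqrt{1 + k}$)
$g{\left(M \right)} H{\left(l{\left(A{\left(2 \right)},-4 \right)} \right)} = \sqrt{1 - 19} \left(-57\right) = \sqrt{-18} \left(-57\right) = 3 i \sqrt{2} \left(-57\right) = - 171 i \sqrt{2}$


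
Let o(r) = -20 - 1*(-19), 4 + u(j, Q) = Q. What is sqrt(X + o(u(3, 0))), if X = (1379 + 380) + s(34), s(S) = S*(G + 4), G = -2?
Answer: sqrt(1826) ≈ 42.732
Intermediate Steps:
u(j, Q) = -4 + Q
s(S) = 2*S (s(S) = S*(-2 + 4) = S*2 = 2*S)
o(r) = -1 (o(r) = -20 + 19 = -1)
X = 1827 (X = (1379 + 380) + 2*34 = 1759 + 68 = 1827)
sqrt(X + o(u(3, 0))) = sqrt(1827 - 1) = sqrt(1826)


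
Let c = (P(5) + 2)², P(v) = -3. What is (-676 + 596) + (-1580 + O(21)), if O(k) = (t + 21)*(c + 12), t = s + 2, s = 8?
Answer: -1257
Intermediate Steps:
t = 10 (t = 8 + 2 = 10)
c = 1 (c = (-3 + 2)² = (-1)² = 1)
O(k) = 403 (O(k) = (10 + 21)*(1 + 12) = 31*13 = 403)
(-676 + 596) + (-1580 + O(21)) = (-676 + 596) + (-1580 + 403) = -80 - 1177 = -1257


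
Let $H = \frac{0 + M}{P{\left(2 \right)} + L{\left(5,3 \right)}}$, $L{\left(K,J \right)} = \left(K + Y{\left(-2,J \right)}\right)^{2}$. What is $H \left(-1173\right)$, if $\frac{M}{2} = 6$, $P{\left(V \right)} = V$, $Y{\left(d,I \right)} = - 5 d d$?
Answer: $- \frac{14076}{227} \approx -62.009$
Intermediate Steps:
$Y{\left(d,I \right)} = - 5 d^{2}$
$L{\left(K,J \right)} = \left(-20 + K\right)^{2}$ ($L{\left(K,J \right)} = \left(K - 5 \left(-2\right)^{2}\right)^{2} = \left(K - 20\right)^{2} = \left(-20 + K\right)^{2}$)
$M = 12$ ($M = 2 \cdot 6 = 12$)
$H = \frac{12}{227}$ ($H = \frac{0 + 12}{2 + \left(-20 + 5\right)^{2}} = \frac{12}{2 + \left(-15\right)^{2}} = \frac{12}{2 + 225} = \frac{12}{227} \approx 0.052863$)
$H \left(-1173\right) = \frac{12}{227} \left(-1173\right) = - \frac{14076}{227}$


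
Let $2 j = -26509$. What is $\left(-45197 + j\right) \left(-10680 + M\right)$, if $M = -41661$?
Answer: $\frac{6118819923}{2} \approx 3.0594 \cdot 10^{9}$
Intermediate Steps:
$j = - \frac{26509}{2}$ ($j = \frac{1}{2} \left(-26509\right) = - \frac{26509}{2} \approx -13255.0$)
$\left(-45197 + j\right) \left(-10680 + M\right) = \left(-45197 - \frac{26509}{2}\right) \left(-10680 - 41661\right) = \left(- \frac{116903}{2}\right) \left(-52341\right) = \frac{6118819923}{2}$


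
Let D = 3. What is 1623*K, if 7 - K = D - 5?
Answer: 14607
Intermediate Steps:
K = 9 (K = 7 - (3 - 5) = 7 - 1*(-2) = 7 + 2 = 9)
1623*K = 1623*9 = 14607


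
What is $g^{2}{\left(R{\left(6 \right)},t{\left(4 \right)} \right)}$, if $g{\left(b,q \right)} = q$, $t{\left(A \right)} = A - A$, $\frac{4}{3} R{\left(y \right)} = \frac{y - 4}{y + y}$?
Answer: $0$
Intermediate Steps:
$R{\left(y \right)} = \frac{3 \left(-4 + y\right)}{8 y}$ ($R{\left(y \right)} = \frac{3 \frac{y - 4}{y + y}}{4} = \frac{3 \frac{-4 + y}{2 y}}{4} = \frac{3 \left(-4 + y\right)}{8 y}$)
$t{\left(A \right)} = 0$
$g^{2}{\left(R{\left(6 \right)},t{\left(4 \right)} \right)} = 0^{2} = 0$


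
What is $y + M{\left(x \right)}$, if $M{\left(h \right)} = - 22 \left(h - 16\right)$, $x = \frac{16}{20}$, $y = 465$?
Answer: $\frac{3997}{5} \approx 799.4$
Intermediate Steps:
$x = \frac{4}{5}$ ($x = 16 \cdot \frac{1}{20} = \frac{4}{5} \approx 0.8$)
$M{\left(h \right)} = 352 - 22 h$ ($M{\left(h \right)} = - 22 \left(-16 + h\right) = 352 - 22 h$)
$y + M{\left(x \right)} = 465 + \left(352 - \frac{88}{5}\right) = 465 + \frac{1672}{5} = \frac{3997}{5}$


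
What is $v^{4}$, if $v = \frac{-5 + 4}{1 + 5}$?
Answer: $\frac{1}{1296} \approx 0.0007716$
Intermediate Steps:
$v = - \frac{1}{6} \approx -0.16667$
$v^{4} = \left(- \frac{1}{6}\right)^{4} = \frac{1}{1296}$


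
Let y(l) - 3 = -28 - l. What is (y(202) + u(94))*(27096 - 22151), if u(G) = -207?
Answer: -2146130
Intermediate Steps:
y(l) = -25 - l (y(l) = 3 + (-28 - l) = -25 - l)
(y(202) + u(94))*(27096 - 22151) = ((-25 - 1*202) - 207)*(27096 - 22151) = ((-25 - 202) - 207)*4945 = (-227 - 207)*4945 = -434*4945 = -2146130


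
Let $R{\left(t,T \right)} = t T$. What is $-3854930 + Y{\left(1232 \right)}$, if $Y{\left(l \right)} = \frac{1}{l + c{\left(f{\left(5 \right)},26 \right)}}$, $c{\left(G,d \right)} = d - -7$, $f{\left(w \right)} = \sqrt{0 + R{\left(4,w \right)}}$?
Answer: $- \frac{4876486449}{1265} \approx -3.8549 \cdot 10^{6}$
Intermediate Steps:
$R{\left(t,T \right)} = T t$
$f{\left(w \right)} = 2 \sqrt{w}$ ($f{\left(w \right)} = \sqrt{0 + w 4} = \sqrt{0 + 4 w} = \sqrt{4 w} = 2 \sqrt{w}$)
$c{\left(G,d \right)} = 7 + d$ ($c{\left(G,d \right)} = d + 7 = 7 + d$)
$Y{\left(l \right)} = \frac{1}{33 + l}$ ($Y{\left(l \right)} = \frac{1}{l + \left(7 + 26\right)} = \frac{1}{l + 33} = \frac{1}{33 + l}$)
$-3854930 + Y{\left(1232 \right)} = -3854930 + \frac{1}{33 + 1232} = -3854930 + \frac{1}{1265} = - \frac{4876486449}{1265}$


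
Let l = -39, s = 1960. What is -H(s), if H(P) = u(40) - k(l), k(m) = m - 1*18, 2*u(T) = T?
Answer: -77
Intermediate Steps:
u(T) = T/2
k(m) = -18 + m (k(m) = m - 18 = -18 + m)
H(P) = 77 (H(P) = (1/2)*40 - (-18 - 39) = 20 - 1*(-57) = 20 + 57 = 77)
-H(s) = -1*77 = -77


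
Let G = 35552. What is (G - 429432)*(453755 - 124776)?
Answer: -129578248520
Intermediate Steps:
(G - 429432)*(453755 - 124776) = (35552 - 429432)*(453755 - 124776) = -393880*328979 = -129578248520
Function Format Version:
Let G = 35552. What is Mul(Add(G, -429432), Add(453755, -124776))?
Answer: -129578248520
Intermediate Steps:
Mul(Add(G, -429432), Add(453755, -124776)) = Mul(Add(35552, -429432), Add(453755, -124776)) = Mul(-393880, 328979) = -129578248520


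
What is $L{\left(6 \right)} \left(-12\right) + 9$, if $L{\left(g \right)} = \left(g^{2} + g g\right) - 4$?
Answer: $-807$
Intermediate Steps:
$L{\left(g \right)} = -4 + 2 g^{2}$ ($L{\left(g \right)} = \left(g^{2} + g^{2}\right) - 4 = 2 g^{2} - 4 = -4 + 2 g^{2}$)
$L{\left(6 \right)} \left(-12\right) + 9 = \left(-4 + 2 \cdot 6^{2}\right) \left(-12\right) + 9 = \left(-4 + 2 \cdot 36\right) \left(-12\right) + 9 = \left(-4 + 72\right) \left(-12\right) + 9 = 68 \left(-12\right) + 9 = -816 + 9 = -807$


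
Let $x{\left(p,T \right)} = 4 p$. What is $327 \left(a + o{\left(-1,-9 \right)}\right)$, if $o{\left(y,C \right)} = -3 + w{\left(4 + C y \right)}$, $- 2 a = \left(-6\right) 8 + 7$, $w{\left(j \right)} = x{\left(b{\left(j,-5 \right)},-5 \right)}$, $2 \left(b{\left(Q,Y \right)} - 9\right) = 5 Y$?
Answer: $\frac{2289}{2} \approx 1144.5$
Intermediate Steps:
$b{\left(Q,Y \right)} = 9 + \frac{5 Y}{2}$
$w{\left(j \right)} = -14$ ($w{\left(j \right)} = 4 \left(9 + \frac{5}{2} \left(-5\right)\right) = 4 \left(9 - \frac{25}{2}\right) = 4 \left(- \frac{7}{2}\right) = -14$)
$a = \frac{41}{2}$ ($a = - \frac{\left(-6\right) 8 + 7}{2} = - \frac{-48 + 7}{2} = \left(- \frac{1}{2}\right) \left(-41\right) = \frac{41}{2} \approx 20.5$)
$o{\left(y,C \right)} = -17$ ($o{\left(y,C \right)} = -3 - 14 = -17$)
$327 \left(a + o{\left(-1,-9 \right)}\right) = 327 \left(\frac{41}{2} - 17\right) = 327 \cdot \frac{7}{2} = \frac{2289}{2}$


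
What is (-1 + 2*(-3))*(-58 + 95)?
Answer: -259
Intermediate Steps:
(-1 + 2*(-3))*(-58 + 95) = (-1 - 6)*37 = -7*37 = -259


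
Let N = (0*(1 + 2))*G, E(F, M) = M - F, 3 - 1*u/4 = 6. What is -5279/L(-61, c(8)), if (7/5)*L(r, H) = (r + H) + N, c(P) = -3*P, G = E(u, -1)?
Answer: 36953/425 ≈ 86.948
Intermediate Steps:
u = -12 (u = 12 - 4*6 = 12 - 24 = -12)
G = 11 (G = -1 - 1*(-12) = -1 + 12 = 11)
N = 0 (N = (0*(1 + 2))*11 = (0*3)*11 = 0*11 = 0)
L(r, H) = 5*H/7 + 5*r/7 (L(r, H) = 5*((r + H) + 0)/7 = 5*((H + r) + 0)/7 = 5*(H + r)/7 = 5*H/7 + 5*r/7)
-5279/L(-61, c(8)) = -5279/(5*(-3*8)/7 + (5/7)*(-61)) = -5279/((5/7)*(-24) - 305/7) = -5279/(-120/7 - 305/7) = -5279/(-425/7) = -5279*(-7/425) = 36953/425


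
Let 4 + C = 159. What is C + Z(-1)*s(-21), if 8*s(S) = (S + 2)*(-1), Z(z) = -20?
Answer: 215/2 ≈ 107.50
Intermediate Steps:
s(S) = -¼ - S/8 (s(S) = ((S + 2)*(-1))/8 = ((2 + S)*(-1))/8 = (-2 - S)/8 = -¼ - S/8)
C = 155 (C = -4 + 159 = 155)
C + Z(-1)*s(-21) = 155 - 20*(-¼ - ⅛*(-21)) = 155 - 20*(-¼ + 21/8) = 155 - 20*19/8 = 155 - 95/2 = 215/2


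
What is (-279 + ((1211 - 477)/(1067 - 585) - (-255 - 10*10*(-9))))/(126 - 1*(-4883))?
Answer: -222317/1207169 ≈ -0.18416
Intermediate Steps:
(-279 + ((1211 - 477)/(1067 - 585) - (-255 - 10*10*(-9))))/(126 - 1*(-4883)) = (-279 + (734/482 - (-255 - 100*(-9))))/(126 + 4883) = (-279 + (734*(1/482) - (-255 - 1*(-900))))/5009 = (-279 + (367/241 - (-255 + 900)))*(1/5009) = (-279 + (367/241 - 1*645))*(1/5009) = (-279 + (367/241 - 645))*(1/5009) = (-279 - 155078/241)*(1/5009) = -222317/241*1/5009 = -222317/1207169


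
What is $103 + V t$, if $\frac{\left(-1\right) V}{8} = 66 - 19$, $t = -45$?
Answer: $17023$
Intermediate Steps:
$V = -376$ ($V = - 8 \left(66 - 19\right) = \left(-8\right) 47 = -376$)
$103 + V t = 103 - -16920 = 103 + 16920 = 17023$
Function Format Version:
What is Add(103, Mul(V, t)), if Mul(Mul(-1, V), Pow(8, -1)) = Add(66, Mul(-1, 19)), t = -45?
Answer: 17023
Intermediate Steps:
V = -376 (V = Mul(-8, Add(66, Mul(-1, 19))) = Mul(-8, Add(66, -19)) = Mul(-8, 47) = -376)
Add(103, Mul(V, t)) = Add(103, Mul(-376, -45)) = Add(103, 16920) = 17023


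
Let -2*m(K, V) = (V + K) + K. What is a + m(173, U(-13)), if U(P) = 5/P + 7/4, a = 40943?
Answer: 4240009/104 ≈ 40769.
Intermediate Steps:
U(P) = 7/4 + 5/P (U(P) = 5/P + 7*(¼) = 5/P + 7/4 = 7/4 + 5/P)
m(K, V) = -K - V/2 (m(K, V) = -((V + K) + K)/2 = -((K + V) + K)/2 = -(V + 2*K)/2 = -K - V/2)
a + m(173, U(-13)) = 40943 + (-1*173 - (7/4 + 5/(-13))/2) = 40943 + (-173 - (7/4 + 5*(-1/13))/2) = 40943 + (-173 - (7/4 - 5/13)/2) = 40943 + (-173 - ½*71/52) = 40943 + (-173 - 71/104) = 40943 - 18063/104 = 4240009/104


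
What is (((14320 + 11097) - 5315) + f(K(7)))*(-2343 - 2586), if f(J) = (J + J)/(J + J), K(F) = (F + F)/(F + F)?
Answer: -99087687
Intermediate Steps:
K(F) = 1 (K(F) = (2*F)/((2*F)) = (2*F)*(1/(2*F)) = 1)
f(J) = 1 (f(J) = (2*J)/((2*J)) = (2*J)*(1/(2*J)) = 1)
(((14320 + 11097) - 5315) + f(K(7)))*(-2343 - 2586) = (((14320 + 11097) - 5315) + 1)*(-2343 - 2586) = ((25417 - 5315) + 1)*(-4929) = (20102 + 1)*(-4929) = 20103*(-4929) = -99087687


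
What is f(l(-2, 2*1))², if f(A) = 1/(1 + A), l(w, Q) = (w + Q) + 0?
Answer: 1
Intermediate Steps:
l(w, Q) = Q + w (l(w, Q) = (Q + w) + 0 = Q + w)
f(l(-2, 2*1))² = (1/(1 + (2*1 - 2)))² = (1/(1 + (2 - 2)))² = (1/(1 + 0))² = (1/1)² = 1² = 1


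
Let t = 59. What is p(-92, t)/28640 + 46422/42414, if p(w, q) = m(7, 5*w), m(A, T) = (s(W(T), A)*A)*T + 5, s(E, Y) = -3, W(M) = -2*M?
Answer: 57981913/40491232 ≈ 1.4320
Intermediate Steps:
m(A, T) = 5 - 3*A*T (m(A, T) = (-3*A)*T + 5 = -3*A*T + 5 = 5 - 3*A*T)
p(w, q) = 5 - 105*w (p(w, q) = 5 - 3*7*5*w = 5 - 105*w)
p(-92, t)/28640 + 46422/42414 = (5 - 105*(-92))/28640 + 46422/42414 = (5 + 9660)*(1/28640) + 46422*(1/42414) = 9665*(1/28640) + 7737/7069 = 1933/5728 + 7737/7069 = 57981913/40491232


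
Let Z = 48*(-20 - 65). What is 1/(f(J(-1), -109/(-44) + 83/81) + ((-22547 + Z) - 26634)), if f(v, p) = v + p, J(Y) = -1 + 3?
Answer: -3564/189802595 ≈ -1.8777e-5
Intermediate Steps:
J(Y) = 2
Z = -4080 (Z = 48*(-85) = -4080)
f(v, p) = p + v
1/(f(J(-1), -109/(-44) + 83/81) + ((-22547 + Z) - 26634)) = 1/(((-109/(-44) + 83/81) + 2) + ((-22547 - 4080) - 26634)) = 1/(((-109*(-1/44) + 83*(1/81)) + 2) + (-26627 - 26634)) = 1/(((109/44 + 83/81) + 2) - 53261) = 1/((12481/3564 + 2) - 53261) = 1/(19609/3564 - 53261) = 1/(-189802595/3564) = -3564/189802595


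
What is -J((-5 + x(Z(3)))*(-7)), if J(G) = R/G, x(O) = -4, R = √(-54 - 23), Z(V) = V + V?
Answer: -I*√77/63 ≈ -0.13929*I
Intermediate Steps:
Z(V) = 2*V
R = I*√77 (R = √(-77) = I*√77 ≈ 8.775*I)
J(G) = I*√77/G (J(G) = (I*√77)/G = I*√77/G)
-J((-5 + x(Z(3)))*(-7)) = -I*√77/((-5 - 4)*(-7)) = -I*√77/((-9*(-7))) = -I*√77/63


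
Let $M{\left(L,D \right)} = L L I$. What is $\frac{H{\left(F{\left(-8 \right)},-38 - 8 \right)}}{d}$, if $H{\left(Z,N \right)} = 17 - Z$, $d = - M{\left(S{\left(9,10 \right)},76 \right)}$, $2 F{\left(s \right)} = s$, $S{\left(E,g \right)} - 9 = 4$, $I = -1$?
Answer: $\frac{21}{169} \approx 0.12426$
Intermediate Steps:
$S{\left(E,g \right)} = 13$ ($S{\left(E,g \right)} = 9 + 4 = 13$)
$M{\left(L,D \right)} = - L^{2}$ ($M{\left(L,D \right)} = L L \left(-1\right) = L^{2} \left(-1\right) = - L^{2}$)
$F{\left(s \right)} = \frac{s}{2}$
$d = 169$ ($d = - \left(-1\right) 13^{2} = - \left(-1\right) 169 = \left(-1\right) \left(-169\right) = 169$)
$\frac{H{\left(F{\left(-8 \right)},-38 - 8 \right)}}{d} = \frac{17 - \frac{1}{2} \left(-8\right)}{169} = \left(17 - -4\right) \frac{1}{169} = \left(17 + 4\right) \frac{1}{169} = 21 \cdot \frac{1}{169} = \frac{21}{169}$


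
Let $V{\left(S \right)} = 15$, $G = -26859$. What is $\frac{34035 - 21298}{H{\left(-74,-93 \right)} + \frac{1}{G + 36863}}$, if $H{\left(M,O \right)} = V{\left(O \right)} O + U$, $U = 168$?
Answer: $- \frac{127420948}{12274907} \approx -10.381$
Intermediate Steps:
$H{\left(M,O \right)} = 168 + 15 O$ ($H{\left(M,O \right)} = 15 O + 168 = 168 + 15 O$)
$\frac{34035 - 21298}{H{\left(-74,-93 \right)} + \frac{1}{G + 36863}} = \frac{34035 - 21298}{\left(168 + 15 \left(-93\right)\right) + \frac{1}{-26859 + 36863}} = \frac{12737}{\left(168 - 1395\right) + \frac{1}{10004}} = \frac{12737}{-1227 + \frac{1}{10004}} = \frac{12737}{- \frac{12274907}{10004}} = 12737 \left(- \frac{10004}{12274907}\right) = - \frac{127420948}{12274907}$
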